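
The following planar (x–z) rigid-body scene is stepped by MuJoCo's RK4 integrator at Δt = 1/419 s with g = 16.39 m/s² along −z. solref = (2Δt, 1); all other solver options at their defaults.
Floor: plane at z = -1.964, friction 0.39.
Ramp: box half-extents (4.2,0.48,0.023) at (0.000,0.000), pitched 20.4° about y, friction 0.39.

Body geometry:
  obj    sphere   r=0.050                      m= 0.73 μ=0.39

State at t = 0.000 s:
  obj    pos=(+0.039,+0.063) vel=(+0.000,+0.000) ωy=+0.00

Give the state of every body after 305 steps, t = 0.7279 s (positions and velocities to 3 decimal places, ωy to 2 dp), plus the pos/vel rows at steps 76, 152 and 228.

State at t = 0.7279 s:
  obj    pos=(+1.053,-0.314) vel=(+2.784,-1.035) ωy=+59.40

Key-timestep trajectory:
   step    t(s)  obj.x    obj.z    obj.vx   obj.vz 
     76  0.1814   +0.102  +0.040  +0.694  -0.258
    152  0.3628   +0.291  -0.030  +1.388  -0.516
    228  0.5442   +0.605  -0.147  +2.081  -0.774


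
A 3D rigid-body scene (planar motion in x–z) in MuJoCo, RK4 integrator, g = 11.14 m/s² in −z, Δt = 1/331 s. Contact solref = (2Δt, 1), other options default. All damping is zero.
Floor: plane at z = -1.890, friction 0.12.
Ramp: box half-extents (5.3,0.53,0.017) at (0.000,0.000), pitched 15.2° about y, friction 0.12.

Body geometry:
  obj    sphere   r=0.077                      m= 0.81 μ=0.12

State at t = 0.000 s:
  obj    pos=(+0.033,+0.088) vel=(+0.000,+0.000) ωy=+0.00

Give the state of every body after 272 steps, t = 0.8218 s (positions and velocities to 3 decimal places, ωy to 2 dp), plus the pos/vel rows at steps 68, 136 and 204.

State at t = 0.8218 s:
  obj    pos=(+0.713,-0.096) vel=(+1.655,-0.450) ωy=+22.26

Key-timestep trajectory:
   step    t(s)  obj.x    obj.z    obj.vx   obj.vz 
     68  0.2054   +0.076  +0.077  +0.414  -0.112
    136  0.4109   +0.203  +0.042  +0.827  -0.225
    204  0.6163   +0.416  -0.015  +1.241  -0.337


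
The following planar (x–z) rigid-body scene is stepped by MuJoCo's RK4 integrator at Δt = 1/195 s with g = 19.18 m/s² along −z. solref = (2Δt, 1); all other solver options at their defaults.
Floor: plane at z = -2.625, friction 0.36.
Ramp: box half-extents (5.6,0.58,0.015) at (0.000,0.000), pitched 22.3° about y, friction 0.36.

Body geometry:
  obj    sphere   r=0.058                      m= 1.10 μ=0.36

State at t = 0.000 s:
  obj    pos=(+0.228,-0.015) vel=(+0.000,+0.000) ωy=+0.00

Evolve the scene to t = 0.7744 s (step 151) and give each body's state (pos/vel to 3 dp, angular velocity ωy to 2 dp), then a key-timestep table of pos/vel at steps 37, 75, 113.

State at t = 0.7744 s:
  obj    pos=(+1.670,-0.606) vel=(+3.724,-1.528) ωy=+69.39

Key-timestep trajectory:
   step    t(s)  obj.x    obj.z    obj.vx   obj.vz 
     37  0.1897   +0.315  -0.050  +0.913  -0.374
     75  0.3846   +0.584  -0.161  +1.850  -0.759
    113  0.5795   +1.036  -0.346  +2.787  -1.143


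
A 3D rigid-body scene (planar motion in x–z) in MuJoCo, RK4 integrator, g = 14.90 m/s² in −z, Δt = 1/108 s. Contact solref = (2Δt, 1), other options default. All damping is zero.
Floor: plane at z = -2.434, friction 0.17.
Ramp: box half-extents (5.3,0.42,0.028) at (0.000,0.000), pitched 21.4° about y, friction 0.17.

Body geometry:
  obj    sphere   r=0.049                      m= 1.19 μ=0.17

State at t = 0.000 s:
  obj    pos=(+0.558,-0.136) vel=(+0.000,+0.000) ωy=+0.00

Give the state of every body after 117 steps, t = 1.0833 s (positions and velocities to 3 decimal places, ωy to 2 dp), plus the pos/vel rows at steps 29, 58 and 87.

State at t = 1.0833 s:
  obj    pos=(+2.680,-0.968) vel=(+3.917,-1.535) ωy=+85.82

Key-timestep trajectory:
   step    t(s)  obj.x    obj.z    obj.vx   obj.vz 
     29  0.2685   +0.689  -0.187  +0.971  -0.381
     58  0.5370   +1.080  -0.340  +1.942  -0.761
     87  0.8056   +1.732  -0.596  +2.913  -1.142


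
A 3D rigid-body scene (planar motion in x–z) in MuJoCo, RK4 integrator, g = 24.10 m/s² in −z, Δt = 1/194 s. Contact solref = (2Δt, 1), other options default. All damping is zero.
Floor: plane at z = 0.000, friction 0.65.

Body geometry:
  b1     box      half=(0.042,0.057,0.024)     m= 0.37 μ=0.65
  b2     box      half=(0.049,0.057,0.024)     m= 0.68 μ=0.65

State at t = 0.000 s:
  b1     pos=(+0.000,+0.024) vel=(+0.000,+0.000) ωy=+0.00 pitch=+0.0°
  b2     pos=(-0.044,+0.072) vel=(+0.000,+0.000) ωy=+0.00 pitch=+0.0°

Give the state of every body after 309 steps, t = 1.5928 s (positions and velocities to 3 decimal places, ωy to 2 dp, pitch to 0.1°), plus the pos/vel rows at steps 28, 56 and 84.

State at t = 1.5928 s:
  b1     pos=(+0.000,+0.024) vel=(+0.000,+0.000) ωy=+0.00 pitch=+0.0°
  b2     pos=(-0.166,+0.024) vel=(+0.000,+0.000) ωy=+0.00 pitch=+180.0°

Key-timestep trajectory:
   step    t(s)  b1.x    b1.z    b1.vx   b1.vz   b2.x    b2.z    b2.vx   b2.vz 
     28  0.1443   +0.000  +0.024  +0.001  +0.000   -0.057  +0.067  -0.248  -0.180
     56  0.2887   +0.000  +0.024  +0.000  +0.000   -0.108  +0.054  -0.180  +0.025
     84  0.4330   +0.000  +0.024  +0.000  +0.000   -0.138  +0.049  -0.424  -0.185


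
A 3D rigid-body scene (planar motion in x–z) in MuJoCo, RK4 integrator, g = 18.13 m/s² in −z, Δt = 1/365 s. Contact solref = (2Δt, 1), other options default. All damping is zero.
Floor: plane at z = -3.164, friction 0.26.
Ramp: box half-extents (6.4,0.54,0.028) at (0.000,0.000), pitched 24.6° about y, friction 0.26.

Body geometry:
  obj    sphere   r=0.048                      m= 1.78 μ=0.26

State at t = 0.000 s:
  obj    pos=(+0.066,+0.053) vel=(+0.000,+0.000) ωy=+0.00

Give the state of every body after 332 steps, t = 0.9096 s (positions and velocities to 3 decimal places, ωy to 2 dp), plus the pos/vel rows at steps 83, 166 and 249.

State at t = 0.9096 s:
  obj    pos=(+2.094,-0.875) vel=(+4.458,-2.041) ωy=+102.14

Key-timestep trajectory:
   step    t(s)  obj.x    obj.z    obj.vx   obj.vz 
     83  0.2274   +0.193  -0.005  +1.115  -0.510
    166  0.4548   +0.573  -0.179  +2.229  -1.021
    249  0.6822   +1.207  -0.469  +3.344  -1.531


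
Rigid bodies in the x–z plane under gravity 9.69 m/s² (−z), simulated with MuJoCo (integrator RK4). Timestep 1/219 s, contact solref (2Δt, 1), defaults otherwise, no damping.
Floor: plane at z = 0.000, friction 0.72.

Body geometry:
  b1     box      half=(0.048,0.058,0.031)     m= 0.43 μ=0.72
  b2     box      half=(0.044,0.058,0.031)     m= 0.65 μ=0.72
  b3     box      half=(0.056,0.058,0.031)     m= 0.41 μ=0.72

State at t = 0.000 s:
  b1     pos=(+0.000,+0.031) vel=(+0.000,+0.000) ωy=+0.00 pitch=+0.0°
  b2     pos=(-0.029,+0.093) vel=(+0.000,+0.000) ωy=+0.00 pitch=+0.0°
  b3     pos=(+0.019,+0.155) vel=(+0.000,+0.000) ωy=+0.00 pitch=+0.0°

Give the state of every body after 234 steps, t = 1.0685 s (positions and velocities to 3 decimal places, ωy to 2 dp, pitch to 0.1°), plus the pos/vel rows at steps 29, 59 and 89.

State at t = 1.0685 s:
  b1     pos=(+0.000,+0.031) vel=(+0.000,+0.000) ωy=+0.00 pitch=+0.0°
  b2     pos=(-0.029,+0.093) vel=(+0.000,+0.000) ωy=+0.00 pitch=+0.0°
  b3     pos=(+0.149,+0.031) vel=(+0.000,+0.000) ωy=+0.00 pitch=+180.0°

Key-timestep trajectory:
   step    t(s)  b1.x    b1.z    b1.vx   b1.vz   b2.x    b2.z    b2.vx   b2.vz   b3.x    b3.z    b3.vx   b3.vz 
     29  0.1324   +0.000  +0.031  +0.000  +0.000   -0.029  +0.093  +0.000  +0.000   +0.025  +0.154  +0.095  -0.030
     59  0.2694   +0.000  +0.031  +0.000  +0.000   -0.029  +0.093  +0.000  +0.000   +0.048  +0.128  +0.215  -0.574
     89  0.4064   +0.000  +0.031  +0.000  +0.000   -0.029  +0.093  +0.000  +0.000   +0.109  +0.081  +0.486  -0.817


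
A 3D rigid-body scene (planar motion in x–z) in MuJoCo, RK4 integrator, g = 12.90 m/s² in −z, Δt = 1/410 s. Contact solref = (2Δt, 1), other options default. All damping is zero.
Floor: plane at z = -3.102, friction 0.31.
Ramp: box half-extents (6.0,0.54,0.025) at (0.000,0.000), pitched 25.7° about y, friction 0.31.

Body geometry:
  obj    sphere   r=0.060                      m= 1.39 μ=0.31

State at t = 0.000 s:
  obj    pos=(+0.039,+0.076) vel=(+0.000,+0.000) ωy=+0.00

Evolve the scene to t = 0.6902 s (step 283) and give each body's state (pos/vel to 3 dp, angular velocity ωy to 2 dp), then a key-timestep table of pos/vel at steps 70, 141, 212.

State at t = 0.6902 s:
  obj    pos=(+0.897,-0.337) vel=(+2.485,-1.196) ωy=+45.96

Key-timestep trajectory:
   step    t(s)  obj.x    obj.z    obj.vx   obj.vz 
     70  0.1707   +0.091  +0.050  +0.615  -0.296
    141  0.3439   +0.252  -0.027  +1.238  -0.596
    212  0.5171   +0.520  -0.156  +1.862  -0.896


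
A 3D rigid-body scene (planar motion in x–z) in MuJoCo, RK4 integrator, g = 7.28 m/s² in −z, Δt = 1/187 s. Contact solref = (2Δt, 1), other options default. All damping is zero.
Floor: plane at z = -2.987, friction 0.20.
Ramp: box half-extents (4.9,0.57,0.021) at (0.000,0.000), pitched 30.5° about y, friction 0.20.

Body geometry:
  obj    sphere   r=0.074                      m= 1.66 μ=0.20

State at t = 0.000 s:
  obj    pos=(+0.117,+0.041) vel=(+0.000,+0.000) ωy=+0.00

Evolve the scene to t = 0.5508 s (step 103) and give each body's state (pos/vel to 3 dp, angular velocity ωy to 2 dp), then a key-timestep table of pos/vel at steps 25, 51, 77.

State at t = 0.5508 s:
  obj    pos=(+0.462,-0.162) vel=(+1.253,-0.738) ωy=+19.63

Key-timestep trajectory:
   step    t(s)  obj.x    obj.z    obj.vx   obj.vz 
     25  0.1337   +0.138  +0.029  +0.304  -0.179
     51  0.2727   +0.202  -0.009  +0.620  -0.365
     77  0.4118   +0.310  -0.072  +0.937  -0.552


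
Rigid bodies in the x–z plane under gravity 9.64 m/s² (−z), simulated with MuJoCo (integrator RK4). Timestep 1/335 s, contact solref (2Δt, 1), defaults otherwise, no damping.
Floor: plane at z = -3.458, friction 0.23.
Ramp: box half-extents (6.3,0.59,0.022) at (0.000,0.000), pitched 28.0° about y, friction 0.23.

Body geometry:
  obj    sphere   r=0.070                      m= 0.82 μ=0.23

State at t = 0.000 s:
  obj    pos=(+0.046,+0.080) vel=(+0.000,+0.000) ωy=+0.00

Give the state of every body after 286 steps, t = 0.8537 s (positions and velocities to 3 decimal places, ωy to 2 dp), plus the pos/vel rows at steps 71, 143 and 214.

State at t = 0.8537 s:
  obj    pos=(+1.086,-0.473) vel=(+2.437,-1.296) ωy=+39.42

Key-timestep trajectory:
   step    t(s)  obj.x    obj.z    obj.vx   obj.vz 
     71  0.2119   +0.110  +0.046  +0.605  -0.322
    143  0.4269   +0.306  -0.059  +1.219  -0.648
    214  0.6388   +0.628  -0.230  +1.823  -0.970


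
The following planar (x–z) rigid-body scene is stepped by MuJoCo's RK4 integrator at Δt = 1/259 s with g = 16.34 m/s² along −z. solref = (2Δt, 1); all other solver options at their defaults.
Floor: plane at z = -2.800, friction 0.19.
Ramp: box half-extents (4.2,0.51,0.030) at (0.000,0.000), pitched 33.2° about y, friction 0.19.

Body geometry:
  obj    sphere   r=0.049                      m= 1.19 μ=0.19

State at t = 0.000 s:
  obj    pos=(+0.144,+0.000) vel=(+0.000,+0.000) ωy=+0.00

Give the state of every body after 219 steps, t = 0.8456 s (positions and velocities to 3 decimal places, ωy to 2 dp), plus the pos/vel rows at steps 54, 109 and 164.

State at t = 0.8456 s:
  obj    pos=(+2.056,-1.251) vel=(+4.522,-2.959) ωy=+110.25

Key-timestep trajectory:
   step    t(s)  obj.x    obj.z    obj.vx   obj.vz 
     54  0.2085   +0.260  -0.076  +1.115  -0.730
    109  0.4208   +0.618  -0.310  +2.251  -1.473
    164  0.6332   +1.216  -0.702  +3.387  -2.216


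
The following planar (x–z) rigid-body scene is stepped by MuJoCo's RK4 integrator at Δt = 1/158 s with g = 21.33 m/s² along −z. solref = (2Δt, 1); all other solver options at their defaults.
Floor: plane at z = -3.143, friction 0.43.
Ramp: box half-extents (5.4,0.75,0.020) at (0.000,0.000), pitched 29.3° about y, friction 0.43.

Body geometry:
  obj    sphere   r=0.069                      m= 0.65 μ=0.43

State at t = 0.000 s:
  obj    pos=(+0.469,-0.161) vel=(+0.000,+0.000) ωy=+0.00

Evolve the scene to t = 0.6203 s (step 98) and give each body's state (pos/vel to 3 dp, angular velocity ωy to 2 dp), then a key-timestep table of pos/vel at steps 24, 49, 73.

State at t = 0.6203 s:
  obj    pos=(+1.720,-0.863) vel=(+4.033,-2.263) ωy=+67.01

Key-timestep trajectory:
   step    t(s)  obj.x    obj.z    obj.vx   obj.vz 
     24  0.1519   +0.544  -0.203  +0.988  -0.554
     49  0.3101   +0.782  -0.337  +2.017  -1.132
     73  0.4620   +1.163  -0.551  +3.004  -1.686


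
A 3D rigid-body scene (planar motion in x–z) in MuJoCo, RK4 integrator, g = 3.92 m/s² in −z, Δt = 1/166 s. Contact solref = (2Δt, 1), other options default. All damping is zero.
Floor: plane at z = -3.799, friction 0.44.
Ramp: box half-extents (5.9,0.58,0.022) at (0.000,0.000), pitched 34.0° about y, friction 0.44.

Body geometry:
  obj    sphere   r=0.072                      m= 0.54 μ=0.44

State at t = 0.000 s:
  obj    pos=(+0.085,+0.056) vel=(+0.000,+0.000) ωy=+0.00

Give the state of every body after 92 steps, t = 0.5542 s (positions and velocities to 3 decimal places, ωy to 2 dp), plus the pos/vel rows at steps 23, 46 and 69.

State at t = 0.5542 s:
  obj    pos=(+0.284,-0.078) vel=(+0.719,-0.485) ωy=+12.05

Key-timestep trajectory:
   step    t(s)  obj.x    obj.z    obj.vx   obj.vz 
     23  0.1386   +0.097  +0.048  +0.180  -0.121
     46  0.2771   +0.135  +0.022  +0.360  -0.243
     69  0.4157   +0.197  -0.020  +0.540  -0.364


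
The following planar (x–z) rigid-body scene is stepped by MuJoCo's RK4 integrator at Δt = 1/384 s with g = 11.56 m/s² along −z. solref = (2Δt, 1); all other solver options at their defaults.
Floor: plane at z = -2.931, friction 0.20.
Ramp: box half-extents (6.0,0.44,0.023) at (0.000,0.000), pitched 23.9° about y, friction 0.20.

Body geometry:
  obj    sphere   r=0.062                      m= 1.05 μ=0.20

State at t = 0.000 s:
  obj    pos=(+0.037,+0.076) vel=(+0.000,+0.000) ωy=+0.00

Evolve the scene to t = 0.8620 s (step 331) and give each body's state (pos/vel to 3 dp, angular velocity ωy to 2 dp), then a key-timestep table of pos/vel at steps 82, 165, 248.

State at t = 0.8620 s:
  obj    pos=(+1.174,-0.427) vel=(+2.636,-1.168) ωy=+46.50

Key-timestep trajectory:
   step    t(s)  obj.x    obj.z    obj.vx   obj.vz 
     82  0.2135   +0.107  +0.046  +0.653  -0.289
    165  0.4297   +0.320  -0.049  +1.314  -0.582
    248  0.6458   +0.675  -0.206  +1.975  -0.875


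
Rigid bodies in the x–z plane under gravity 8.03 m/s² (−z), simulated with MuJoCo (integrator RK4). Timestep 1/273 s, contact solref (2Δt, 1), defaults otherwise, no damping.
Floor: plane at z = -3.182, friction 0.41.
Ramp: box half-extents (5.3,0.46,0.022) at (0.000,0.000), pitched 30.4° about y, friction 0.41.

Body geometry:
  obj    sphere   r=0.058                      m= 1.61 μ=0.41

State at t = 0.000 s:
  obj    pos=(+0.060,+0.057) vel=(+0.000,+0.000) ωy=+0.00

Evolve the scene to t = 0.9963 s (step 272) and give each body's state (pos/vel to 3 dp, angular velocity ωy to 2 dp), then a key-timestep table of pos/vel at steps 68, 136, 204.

State at t = 0.9963 s:
  obj    pos=(+1.303,-0.672) vel=(+2.494,-1.463) ωy=+49.85

Key-timestep trajectory:
   step    t(s)  obj.x    obj.z    obj.vx   obj.vz 
     68  0.2491   +0.138  +0.012  +0.624  -0.366
    136  0.4982   +0.371  -0.125  +1.247  -0.732
    204  0.7473   +0.759  -0.353  +1.871  -1.098


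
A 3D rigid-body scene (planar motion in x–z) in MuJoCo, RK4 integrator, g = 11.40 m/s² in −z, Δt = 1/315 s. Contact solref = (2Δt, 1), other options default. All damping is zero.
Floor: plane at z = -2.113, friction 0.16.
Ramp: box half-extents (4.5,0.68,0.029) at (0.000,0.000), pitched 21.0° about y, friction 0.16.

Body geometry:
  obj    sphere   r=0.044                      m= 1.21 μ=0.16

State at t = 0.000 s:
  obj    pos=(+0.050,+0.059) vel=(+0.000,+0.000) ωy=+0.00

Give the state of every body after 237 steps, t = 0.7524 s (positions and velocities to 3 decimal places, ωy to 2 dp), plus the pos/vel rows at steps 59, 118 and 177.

State at t = 0.7524 s:
  obj    pos=(+0.821,-0.237) vel=(+2.050,-0.787) ωy=+49.89

Key-timestep trajectory:
   step    t(s)  obj.x    obj.z    obj.vx   obj.vz 
     59  0.1873   +0.098  +0.041  +0.510  -0.196
    118  0.3746   +0.241  -0.014  +1.021  -0.392
    177  0.5619   +0.480  -0.106  +1.531  -0.588


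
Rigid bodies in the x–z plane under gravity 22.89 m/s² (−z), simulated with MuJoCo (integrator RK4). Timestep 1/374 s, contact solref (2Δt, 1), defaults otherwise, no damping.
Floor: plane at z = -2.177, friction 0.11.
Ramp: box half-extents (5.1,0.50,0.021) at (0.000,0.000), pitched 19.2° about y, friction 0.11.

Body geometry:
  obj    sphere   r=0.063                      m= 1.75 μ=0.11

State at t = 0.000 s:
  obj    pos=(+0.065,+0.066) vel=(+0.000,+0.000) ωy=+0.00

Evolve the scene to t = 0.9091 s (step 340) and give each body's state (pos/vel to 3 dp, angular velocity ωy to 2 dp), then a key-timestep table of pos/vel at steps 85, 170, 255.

State at t = 0.9091 s:
  obj    pos=(+2.164,-0.665) vel=(+4.617,-1.608) ωy=+77.58

Key-timestep trajectory:
   step    t(s)  obj.x    obj.z    obj.vx   obj.vz 
     85  0.2273   +0.196  +0.021  +1.154  -0.402
    170  0.4545   +0.590  -0.116  +2.308  -0.804
    255  0.6818   +1.246  -0.345  +3.462  -1.206


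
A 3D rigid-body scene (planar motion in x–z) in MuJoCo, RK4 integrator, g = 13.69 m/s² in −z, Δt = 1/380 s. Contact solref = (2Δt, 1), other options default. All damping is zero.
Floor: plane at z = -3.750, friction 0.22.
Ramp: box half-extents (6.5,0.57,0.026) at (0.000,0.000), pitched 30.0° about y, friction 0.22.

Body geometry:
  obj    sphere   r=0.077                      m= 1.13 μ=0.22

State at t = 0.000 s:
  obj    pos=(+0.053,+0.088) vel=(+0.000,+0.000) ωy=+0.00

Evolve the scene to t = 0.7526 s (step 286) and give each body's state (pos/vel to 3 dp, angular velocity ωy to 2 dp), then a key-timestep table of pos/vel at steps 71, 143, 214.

State at t = 0.7526 s:
  obj    pos=(+1.253,-0.604) vel=(+3.187,-1.840) ωy=+47.78

Key-timestep trajectory:
   step    t(s)  obj.x    obj.z    obj.vx   obj.vz 
     71  0.1868   +0.127  +0.046  +0.791  -0.457
    143  0.3763   +0.353  -0.085  +1.594  -0.920
    214  0.5632   +0.725  -0.299  +2.385  -1.377


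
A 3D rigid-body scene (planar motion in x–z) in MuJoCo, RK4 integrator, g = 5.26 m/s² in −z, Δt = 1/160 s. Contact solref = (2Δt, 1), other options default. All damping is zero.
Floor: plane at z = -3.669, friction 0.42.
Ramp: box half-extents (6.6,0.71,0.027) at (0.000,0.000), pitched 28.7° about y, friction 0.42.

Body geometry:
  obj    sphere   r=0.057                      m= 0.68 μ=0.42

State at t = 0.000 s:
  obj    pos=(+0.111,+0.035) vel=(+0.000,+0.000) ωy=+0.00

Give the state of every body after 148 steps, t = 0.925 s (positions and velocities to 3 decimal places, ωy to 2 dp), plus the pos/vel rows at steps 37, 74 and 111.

State at t = 0.925 s:
  obj    pos=(+0.788,-0.336) vel=(+1.464,-0.802) ωy=+29.27

Key-timestep trajectory:
   step    t(s)  obj.x    obj.z    obj.vx   obj.vz 
     37  0.2313   +0.153  +0.012  +0.366  -0.200
     74  0.4625   +0.280  -0.058  +0.732  -0.401
    111  0.6938   +0.492  -0.174  +1.098  -0.601


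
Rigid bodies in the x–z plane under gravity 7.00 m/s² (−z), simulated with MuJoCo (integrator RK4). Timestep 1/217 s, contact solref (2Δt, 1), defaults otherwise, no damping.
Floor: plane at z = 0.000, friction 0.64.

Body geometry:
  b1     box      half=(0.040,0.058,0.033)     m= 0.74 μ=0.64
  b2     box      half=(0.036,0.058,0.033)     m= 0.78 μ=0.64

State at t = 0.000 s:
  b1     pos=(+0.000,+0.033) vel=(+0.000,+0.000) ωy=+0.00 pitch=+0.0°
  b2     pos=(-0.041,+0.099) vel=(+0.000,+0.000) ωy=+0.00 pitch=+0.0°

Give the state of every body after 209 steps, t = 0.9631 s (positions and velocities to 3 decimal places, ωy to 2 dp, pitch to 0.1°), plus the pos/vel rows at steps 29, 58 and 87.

State at t = 0.9631 s:
  b1     pos=(+0.000,+0.033) vel=(+0.000,+0.000) ωy=+0.00 pitch=+0.0°
  b2     pos=(-0.082,+0.036) vel=(+0.000,+0.000) ωy=+0.00 pitch=-90.0°

Key-timestep trajectory:
   step    t(s)  b1.x    b1.z    b1.vx   b1.vz   b2.x    b2.z    b2.vx   b2.vz 
     29  0.1336   +0.000  +0.033  +0.000  +0.000   -0.042  +0.099  -0.024  -0.002
     58  0.2673   +0.000  +0.033  +0.000  +0.000   -0.050  +0.097  -0.105  -0.034
     87  0.4009   +0.000  +0.033  +0.000  +0.000   -0.073  +0.073  -0.209  -0.499


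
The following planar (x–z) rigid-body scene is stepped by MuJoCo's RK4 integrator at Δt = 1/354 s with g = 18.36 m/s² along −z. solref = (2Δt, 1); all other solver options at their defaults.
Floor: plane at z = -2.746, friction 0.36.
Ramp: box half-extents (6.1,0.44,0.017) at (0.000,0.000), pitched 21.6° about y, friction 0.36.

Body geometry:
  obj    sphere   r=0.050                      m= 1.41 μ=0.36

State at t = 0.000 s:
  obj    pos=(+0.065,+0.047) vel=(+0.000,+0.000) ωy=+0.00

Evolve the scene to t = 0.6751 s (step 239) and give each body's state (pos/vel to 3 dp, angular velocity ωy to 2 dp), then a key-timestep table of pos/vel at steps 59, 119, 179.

State at t = 0.6751 s:
  obj    pos=(+1.088,-0.359) vel=(+3.030,-1.200) ωy=+65.18

Key-timestep trajectory:
   step    t(s)  obj.x    obj.z    obj.vx   obj.vz 
     59  0.1667   +0.127  +0.022  +0.748  -0.296
    119  0.3362   +0.319  -0.054  +1.509  -0.597
    179  0.5056   +0.639  -0.181  +2.270  -0.899


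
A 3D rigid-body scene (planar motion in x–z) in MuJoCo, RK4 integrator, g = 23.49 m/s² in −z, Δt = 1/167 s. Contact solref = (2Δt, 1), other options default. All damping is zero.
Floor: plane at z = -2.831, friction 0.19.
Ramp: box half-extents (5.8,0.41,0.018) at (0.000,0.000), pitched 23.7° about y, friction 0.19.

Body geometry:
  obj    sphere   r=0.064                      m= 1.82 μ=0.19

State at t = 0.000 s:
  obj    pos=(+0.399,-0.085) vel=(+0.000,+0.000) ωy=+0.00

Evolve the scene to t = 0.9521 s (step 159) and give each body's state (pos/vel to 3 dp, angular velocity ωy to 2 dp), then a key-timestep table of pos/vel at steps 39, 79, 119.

State at t = 0.9521 s:
  obj    pos=(+3.198,-1.314) vel=(+5.880,-2.581) ωy=+100.29

Key-timestep trajectory:
   step    t(s)  obj.x    obj.z    obj.vx   obj.vz 
     39  0.2335   +0.567  -0.160  +1.442  -0.633
     79  0.4731   +1.090  -0.389  +2.921  -1.282
    119  0.7126   +1.967  -0.774  +4.401  -1.932


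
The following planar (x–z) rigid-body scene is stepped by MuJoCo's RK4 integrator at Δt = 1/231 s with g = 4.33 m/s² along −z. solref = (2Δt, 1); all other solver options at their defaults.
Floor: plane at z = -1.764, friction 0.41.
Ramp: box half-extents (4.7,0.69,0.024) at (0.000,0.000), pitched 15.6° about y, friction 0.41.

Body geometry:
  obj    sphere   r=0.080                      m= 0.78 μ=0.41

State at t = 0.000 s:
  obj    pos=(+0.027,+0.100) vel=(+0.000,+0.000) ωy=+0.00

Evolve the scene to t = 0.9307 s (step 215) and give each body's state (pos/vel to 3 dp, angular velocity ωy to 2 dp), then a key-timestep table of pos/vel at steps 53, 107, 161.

State at t = 0.9307 s:
  obj    pos=(+0.374,+0.004) vel=(+0.746,-0.208) ωy=+9.67

Key-timestep trajectory:
   step    t(s)  obj.x    obj.z    obj.vx   obj.vz 
     53  0.2294   +0.048  +0.095  +0.184  -0.051
    107  0.4632   +0.113  +0.076  +0.371  -0.104
    161  0.6970   +0.222  +0.046  +0.558  -0.156


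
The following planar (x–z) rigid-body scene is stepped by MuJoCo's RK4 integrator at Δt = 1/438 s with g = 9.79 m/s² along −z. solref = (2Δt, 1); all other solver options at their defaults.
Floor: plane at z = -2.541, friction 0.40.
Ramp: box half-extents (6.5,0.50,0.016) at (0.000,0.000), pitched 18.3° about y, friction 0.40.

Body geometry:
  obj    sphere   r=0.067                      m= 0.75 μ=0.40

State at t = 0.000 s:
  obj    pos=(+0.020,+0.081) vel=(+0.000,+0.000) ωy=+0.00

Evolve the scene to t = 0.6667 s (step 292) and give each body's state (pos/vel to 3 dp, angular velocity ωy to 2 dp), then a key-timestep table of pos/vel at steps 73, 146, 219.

State at t = 0.6667 s:
  obj    pos=(+0.483,-0.072) vel=(+1.390,-0.460) ωy=+21.85

Key-timestep trajectory:
   step    t(s)  obj.x    obj.z    obj.vx   obj.vz 
     73  0.1667   +0.049  +0.071  +0.347  -0.115
    146  0.3333   +0.136  +0.043  +0.695  -0.230
    219  0.5000   +0.281  -0.005  +1.042  -0.345


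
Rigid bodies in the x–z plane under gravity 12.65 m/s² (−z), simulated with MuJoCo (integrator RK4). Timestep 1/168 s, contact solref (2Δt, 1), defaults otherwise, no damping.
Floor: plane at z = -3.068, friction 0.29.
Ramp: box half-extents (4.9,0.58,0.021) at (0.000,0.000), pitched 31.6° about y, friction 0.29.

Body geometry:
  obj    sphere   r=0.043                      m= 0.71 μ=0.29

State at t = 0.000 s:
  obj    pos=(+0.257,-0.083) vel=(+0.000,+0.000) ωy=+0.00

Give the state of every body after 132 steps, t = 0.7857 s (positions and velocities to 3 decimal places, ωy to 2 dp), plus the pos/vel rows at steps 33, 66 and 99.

State at t = 0.7857 s:
  obj    pos=(+1.502,-0.849) vel=(+3.169,-1.949) ωy=+86.49

Key-timestep trajectory:
   step    t(s)  obj.x    obj.z    obj.vx   obj.vz 
     33  0.1964   +0.335  -0.131  +0.792  -0.488
     66  0.3929   +0.568  -0.275  +1.585  -0.975
     99  0.5893   +0.957  -0.514  +2.377  -1.462


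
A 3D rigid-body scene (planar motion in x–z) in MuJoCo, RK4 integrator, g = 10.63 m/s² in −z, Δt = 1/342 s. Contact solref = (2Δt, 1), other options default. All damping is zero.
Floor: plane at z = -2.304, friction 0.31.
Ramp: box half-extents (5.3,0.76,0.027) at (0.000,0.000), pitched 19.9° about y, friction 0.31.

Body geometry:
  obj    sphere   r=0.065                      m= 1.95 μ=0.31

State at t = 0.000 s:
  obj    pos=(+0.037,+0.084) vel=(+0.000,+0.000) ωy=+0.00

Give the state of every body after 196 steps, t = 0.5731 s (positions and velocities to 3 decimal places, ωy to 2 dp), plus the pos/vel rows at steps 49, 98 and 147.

State at t = 0.5731 s:
  obj    pos=(+0.436,-0.060) vel=(+1.393,-0.504) ωy=+22.78

Key-timestep trajectory:
   step    t(s)  obj.x    obj.z    obj.vx   obj.vz 
     49  0.1433   +0.062  +0.075  +0.348  -0.126
     98  0.2865   +0.137  +0.048  +0.696  -0.252
    147  0.4298   +0.262  +0.003  +1.045  -0.378


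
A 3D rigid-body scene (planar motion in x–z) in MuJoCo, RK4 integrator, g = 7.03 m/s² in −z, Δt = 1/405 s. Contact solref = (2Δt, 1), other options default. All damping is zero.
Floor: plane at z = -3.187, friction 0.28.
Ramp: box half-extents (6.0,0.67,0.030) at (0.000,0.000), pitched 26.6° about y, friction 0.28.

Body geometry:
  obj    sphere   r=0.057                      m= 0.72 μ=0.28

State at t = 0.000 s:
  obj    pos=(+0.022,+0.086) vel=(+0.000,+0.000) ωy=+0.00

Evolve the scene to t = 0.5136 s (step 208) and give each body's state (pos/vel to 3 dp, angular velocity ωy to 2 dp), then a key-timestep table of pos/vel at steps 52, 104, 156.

State at t = 0.5136 s:
  obj    pos=(+0.287,-0.047) vel=(+1.033,-0.517) ωy=+20.25

Key-timestep trajectory:
   step    t(s)  obj.x    obj.z    obj.vx   obj.vz 
     52  0.1284   +0.039  +0.078  +0.258  -0.129
    104  0.2568   +0.088  +0.053  +0.516  -0.259
    156  0.3852   +0.171  +0.012  +0.774  -0.388


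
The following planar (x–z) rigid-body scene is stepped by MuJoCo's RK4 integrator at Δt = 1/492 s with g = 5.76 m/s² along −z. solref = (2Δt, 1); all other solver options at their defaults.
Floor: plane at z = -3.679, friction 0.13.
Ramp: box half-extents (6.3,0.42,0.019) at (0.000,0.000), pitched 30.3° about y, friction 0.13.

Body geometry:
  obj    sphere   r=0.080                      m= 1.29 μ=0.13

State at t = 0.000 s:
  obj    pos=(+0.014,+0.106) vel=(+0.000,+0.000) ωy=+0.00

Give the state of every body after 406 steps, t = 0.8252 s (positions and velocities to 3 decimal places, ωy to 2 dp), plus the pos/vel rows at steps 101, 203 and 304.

State at t = 0.8252 s:
  obj    pos=(+0.681,-0.283) vel=(+1.618,-0.933) ωy=+16.58

Key-timestep trajectory:
   step    t(s)  obj.x    obj.z    obj.vx   obj.vz 
    101  0.2053   +0.056  +0.082  +0.406  -0.232
    203  0.4126   +0.182  +0.008  +0.813  -0.463
    304  0.6179   +0.389  -0.112  +1.211  -0.703


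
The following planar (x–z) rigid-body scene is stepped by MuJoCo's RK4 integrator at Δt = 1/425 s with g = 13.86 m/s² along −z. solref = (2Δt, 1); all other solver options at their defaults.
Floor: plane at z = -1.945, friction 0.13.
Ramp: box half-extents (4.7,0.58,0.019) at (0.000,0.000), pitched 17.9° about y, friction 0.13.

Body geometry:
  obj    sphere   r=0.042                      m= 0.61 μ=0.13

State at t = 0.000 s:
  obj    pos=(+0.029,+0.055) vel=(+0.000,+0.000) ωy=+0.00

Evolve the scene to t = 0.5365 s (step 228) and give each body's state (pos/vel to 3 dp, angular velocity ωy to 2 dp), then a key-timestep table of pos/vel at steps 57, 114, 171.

State at t = 0.5365 s:
  obj    pos=(+0.446,-0.080) vel=(+1.553,-0.502) ωy=+38.86

Key-timestep trajectory:
   step    t(s)  obj.x    obj.z    obj.vx   obj.vz 
     57  0.1341   +0.055  +0.046  +0.388  -0.125
    114  0.2682   +0.133  +0.021  +0.777  -0.251
    171  0.4024   +0.263  -0.021  +1.165  -0.376


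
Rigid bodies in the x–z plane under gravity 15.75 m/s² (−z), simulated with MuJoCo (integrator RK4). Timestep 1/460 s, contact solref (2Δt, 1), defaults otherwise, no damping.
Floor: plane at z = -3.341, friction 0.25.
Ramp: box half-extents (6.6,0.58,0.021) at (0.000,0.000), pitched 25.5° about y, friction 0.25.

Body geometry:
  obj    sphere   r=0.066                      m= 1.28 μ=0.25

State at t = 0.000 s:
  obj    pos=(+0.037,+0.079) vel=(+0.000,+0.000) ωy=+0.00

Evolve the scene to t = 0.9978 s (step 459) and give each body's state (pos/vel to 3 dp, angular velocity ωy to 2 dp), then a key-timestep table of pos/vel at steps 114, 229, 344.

State at t = 0.9978 s:
  obj    pos=(+2.213,-0.959) vel=(+4.362,-2.081) ωy=+73.22

Key-timestep trajectory:
   step    t(s)  obj.x    obj.z    obj.vx   obj.vz 
    114  0.2478   +0.171  +0.015  +1.083  -0.517
    229  0.4978   +0.579  -0.180  +2.176  -1.038
    344  0.7478   +1.259  -0.504  +3.269  -1.559


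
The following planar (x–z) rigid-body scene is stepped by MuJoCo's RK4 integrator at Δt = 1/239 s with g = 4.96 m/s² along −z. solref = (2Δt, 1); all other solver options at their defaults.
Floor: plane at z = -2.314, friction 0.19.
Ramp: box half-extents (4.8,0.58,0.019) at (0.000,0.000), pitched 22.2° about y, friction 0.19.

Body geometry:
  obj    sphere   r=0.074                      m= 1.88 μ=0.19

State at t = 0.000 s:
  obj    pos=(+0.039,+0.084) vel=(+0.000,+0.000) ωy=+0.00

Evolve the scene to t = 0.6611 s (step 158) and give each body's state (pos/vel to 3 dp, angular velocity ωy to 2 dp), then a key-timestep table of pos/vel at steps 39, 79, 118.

State at t = 0.6611 s:
  obj    pos=(+0.310,-0.026) vel=(+0.819,-0.334) ωy=+11.96

Key-timestep trajectory:
   step    t(s)  obj.x    obj.z    obj.vx   obj.vz 
     39  0.1632   +0.056  +0.078  +0.202  -0.083
     79  0.3305   +0.107  +0.057  +0.410  -0.167
    118  0.4937   +0.190  +0.023  +0.612  -0.250


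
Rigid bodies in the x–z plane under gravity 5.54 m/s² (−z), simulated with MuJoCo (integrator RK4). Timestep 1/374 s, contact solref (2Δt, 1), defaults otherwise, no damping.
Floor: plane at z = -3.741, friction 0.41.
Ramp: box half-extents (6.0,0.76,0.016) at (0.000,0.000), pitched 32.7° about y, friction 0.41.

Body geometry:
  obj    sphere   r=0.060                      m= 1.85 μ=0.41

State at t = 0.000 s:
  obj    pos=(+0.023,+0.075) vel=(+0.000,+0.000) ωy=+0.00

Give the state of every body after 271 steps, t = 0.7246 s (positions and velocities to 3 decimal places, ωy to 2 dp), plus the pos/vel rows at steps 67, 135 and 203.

State at t = 0.7246 s:
  obj    pos=(+0.496,-0.228) vel=(+1.304,-0.837) ωy=+25.81

Key-timestep trajectory:
   step    t(s)  obj.x    obj.z    obj.vx   obj.vz 
     67  0.1791   +0.052  +0.057  +0.322  -0.207
    135  0.3610   +0.140  +0.000  +0.649  -0.417
    203  0.5428   +0.288  -0.095  +0.976  -0.627


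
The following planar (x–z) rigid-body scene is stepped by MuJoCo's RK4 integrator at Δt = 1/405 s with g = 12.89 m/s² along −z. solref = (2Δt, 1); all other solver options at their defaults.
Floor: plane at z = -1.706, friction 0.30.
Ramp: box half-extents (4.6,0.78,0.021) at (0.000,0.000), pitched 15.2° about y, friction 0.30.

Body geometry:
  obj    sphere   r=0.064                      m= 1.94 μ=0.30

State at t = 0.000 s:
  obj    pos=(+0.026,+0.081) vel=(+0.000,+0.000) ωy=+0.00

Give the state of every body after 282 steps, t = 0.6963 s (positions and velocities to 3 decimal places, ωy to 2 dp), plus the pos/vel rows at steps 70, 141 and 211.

State at t = 0.6963 s:
  obj    pos=(+0.591,-0.072) vel=(+1.622,-0.441) ωy=+26.26

Key-timestep trajectory:
   step    t(s)  obj.x    obj.z    obj.vx   obj.vz 
     70  0.1728   +0.061  +0.072  +0.403  -0.109
    141  0.3481   +0.167  +0.043  +0.811  -0.220
    211  0.5210   +0.342  -0.005  +1.214  -0.330


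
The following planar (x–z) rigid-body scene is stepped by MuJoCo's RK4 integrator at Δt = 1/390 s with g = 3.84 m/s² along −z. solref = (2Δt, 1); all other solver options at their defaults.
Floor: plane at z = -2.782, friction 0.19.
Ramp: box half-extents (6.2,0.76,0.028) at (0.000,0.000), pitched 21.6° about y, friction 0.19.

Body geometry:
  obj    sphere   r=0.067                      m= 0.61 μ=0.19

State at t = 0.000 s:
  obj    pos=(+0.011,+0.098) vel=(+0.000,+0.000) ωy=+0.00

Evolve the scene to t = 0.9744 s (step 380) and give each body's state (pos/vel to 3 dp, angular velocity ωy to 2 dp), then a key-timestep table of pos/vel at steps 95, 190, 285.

State at t = 0.9744 s:
  obj    pos=(+0.457,-0.079) vel=(+0.915,-0.362) ωy=+14.68

Key-timestep trajectory:
   step    t(s)  obj.x    obj.z    obj.vx   obj.vz 
     95  0.2436   +0.039  +0.087  +0.229  -0.091
    190  0.4872   +0.122  +0.054  +0.457  -0.181
    285  0.7308   +0.262  -0.001  +0.686  -0.272


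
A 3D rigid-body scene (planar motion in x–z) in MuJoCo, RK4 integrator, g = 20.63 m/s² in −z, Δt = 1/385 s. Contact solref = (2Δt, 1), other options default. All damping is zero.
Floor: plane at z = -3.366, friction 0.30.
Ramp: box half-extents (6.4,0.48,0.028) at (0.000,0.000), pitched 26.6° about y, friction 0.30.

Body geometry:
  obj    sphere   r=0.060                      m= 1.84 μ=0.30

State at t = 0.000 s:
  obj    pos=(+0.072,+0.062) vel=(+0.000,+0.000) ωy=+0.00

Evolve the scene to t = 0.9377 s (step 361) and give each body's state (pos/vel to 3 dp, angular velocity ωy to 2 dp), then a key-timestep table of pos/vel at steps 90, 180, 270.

State at t = 0.9377 s:
  obj    pos=(+2.666,-1.237) vel=(+5.532,-2.770) ωy=+103.10

Key-timestep trajectory:
   step    t(s)  obj.x    obj.z    obj.vx   obj.vz 
     90  0.2338   +0.233  -0.018  +1.379  -0.691
    180  0.4675   +0.717  -0.261  +2.758  -1.381
    270  0.7013   +1.523  -0.664  +4.138  -2.072


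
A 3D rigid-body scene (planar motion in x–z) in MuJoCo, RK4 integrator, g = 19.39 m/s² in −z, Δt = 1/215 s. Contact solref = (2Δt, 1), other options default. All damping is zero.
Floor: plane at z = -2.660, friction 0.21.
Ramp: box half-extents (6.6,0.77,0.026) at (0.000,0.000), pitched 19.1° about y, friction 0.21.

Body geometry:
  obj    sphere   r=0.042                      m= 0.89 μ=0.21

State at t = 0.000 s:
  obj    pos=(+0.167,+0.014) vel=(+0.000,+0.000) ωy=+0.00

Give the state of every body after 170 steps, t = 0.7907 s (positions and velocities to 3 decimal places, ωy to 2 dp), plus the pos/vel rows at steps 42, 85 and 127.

State at t = 0.7907 s:
  obj    pos=(+1.506,-0.450) vel=(+3.386,-1.173) ωy=+85.30

Key-timestep trajectory:
   step    t(s)  obj.x    obj.z    obj.vx   obj.vz 
     42  0.1953   +0.249  -0.014  +0.837  -0.290
     85  0.3953   +0.502  -0.102  +1.693  -0.586
    127  0.5907   +0.914  -0.245  +2.530  -0.876


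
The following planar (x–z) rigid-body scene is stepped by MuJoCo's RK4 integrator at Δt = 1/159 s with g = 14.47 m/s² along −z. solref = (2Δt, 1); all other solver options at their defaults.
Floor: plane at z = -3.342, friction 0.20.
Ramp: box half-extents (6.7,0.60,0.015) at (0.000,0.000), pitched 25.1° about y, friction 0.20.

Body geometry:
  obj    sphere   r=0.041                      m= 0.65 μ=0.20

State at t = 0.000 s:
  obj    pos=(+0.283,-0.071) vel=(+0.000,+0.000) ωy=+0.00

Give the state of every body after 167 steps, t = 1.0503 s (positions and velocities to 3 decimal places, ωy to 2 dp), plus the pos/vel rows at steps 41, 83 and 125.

State at t = 1.0503 s:
  obj    pos=(+2.473,-1.097) vel=(+4.170,-1.954) ωy=+112.28

Key-timestep trajectory:
   step    t(s)  obj.x    obj.z    obj.vx   obj.vz 
     41  0.2579   +0.415  -0.133  +1.024  -0.480
     83  0.5220   +0.824  -0.324  +2.073  -0.971
    125  0.7862   +1.510  -0.646  +3.122  -1.462


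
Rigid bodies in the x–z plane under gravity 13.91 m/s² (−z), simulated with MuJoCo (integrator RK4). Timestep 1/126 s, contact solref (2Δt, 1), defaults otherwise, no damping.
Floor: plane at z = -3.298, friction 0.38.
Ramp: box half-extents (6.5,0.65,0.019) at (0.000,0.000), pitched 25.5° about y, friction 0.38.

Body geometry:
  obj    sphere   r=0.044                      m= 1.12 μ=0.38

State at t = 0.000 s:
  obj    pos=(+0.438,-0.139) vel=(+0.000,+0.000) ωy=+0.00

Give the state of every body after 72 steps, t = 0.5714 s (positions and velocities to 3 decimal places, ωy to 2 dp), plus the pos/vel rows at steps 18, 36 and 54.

State at t = 0.5714 s:
  obj    pos=(+1.068,-0.440) vel=(+2.206,-1.052) ωy=+55.53

Key-timestep trajectory:
   step    t(s)  obj.x    obj.z    obj.vx   obj.vz 
     18  0.1429   +0.477  -0.158  +0.552  -0.263
     36  0.2857   +0.596  -0.214  +1.103  -0.526
     54  0.4286   +0.793  -0.308  +1.655  -0.789


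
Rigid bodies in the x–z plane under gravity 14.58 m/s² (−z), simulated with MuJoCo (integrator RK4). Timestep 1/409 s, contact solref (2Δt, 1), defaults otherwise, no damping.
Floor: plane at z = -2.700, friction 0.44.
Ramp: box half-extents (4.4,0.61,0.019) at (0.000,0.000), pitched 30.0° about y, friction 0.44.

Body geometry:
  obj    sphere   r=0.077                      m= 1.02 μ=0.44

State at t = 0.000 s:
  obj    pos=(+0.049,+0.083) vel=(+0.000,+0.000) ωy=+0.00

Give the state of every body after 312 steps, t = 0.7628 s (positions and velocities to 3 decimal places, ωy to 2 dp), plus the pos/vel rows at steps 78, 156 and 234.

State at t = 0.7628 s:
  obj    pos=(+1.361,-0.675) vel=(+3.440,-1.986) ωy=+51.58

Key-timestep trajectory:
   step    t(s)  obj.x    obj.z    obj.vx   obj.vz 
     78  0.1907   +0.131  +0.035  +0.860  -0.497
    156  0.3814   +0.377  -0.107  +1.720  -0.993
    234  0.5721   +0.787  -0.344  +2.580  -1.490


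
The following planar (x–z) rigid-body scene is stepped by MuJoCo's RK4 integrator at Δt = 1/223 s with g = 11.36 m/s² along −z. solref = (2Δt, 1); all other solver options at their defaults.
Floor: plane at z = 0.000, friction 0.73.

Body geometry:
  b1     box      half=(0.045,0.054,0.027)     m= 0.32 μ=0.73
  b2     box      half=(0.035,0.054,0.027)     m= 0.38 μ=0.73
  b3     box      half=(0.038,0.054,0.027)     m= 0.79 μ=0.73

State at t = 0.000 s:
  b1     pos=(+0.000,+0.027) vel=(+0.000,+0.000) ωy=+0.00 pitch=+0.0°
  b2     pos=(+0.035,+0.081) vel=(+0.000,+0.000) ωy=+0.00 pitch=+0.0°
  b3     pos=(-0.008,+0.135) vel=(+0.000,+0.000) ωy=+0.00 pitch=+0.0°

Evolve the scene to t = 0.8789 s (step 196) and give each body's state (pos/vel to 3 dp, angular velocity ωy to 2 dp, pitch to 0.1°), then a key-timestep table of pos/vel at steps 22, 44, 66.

State at t = 0.8789 s:
  b1     pos=(+0.000,+0.027) vel=(+0.000,+0.000) ωy=+0.00 pitch=+0.0°
  b2     pos=(+0.035,+0.081) vel=(+0.000,+0.000) ωy=+0.00 pitch=+0.0°
  b3     pos=(-0.103,+0.027) vel=(+0.000,+0.000) ωy=+0.00 pitch=+180.0°

Key-timestep trajectory:
   step    t(s)  b1.x    b1.z    b1.vx   b1.vz   b2.x    b2.z    b2.vx   b2.vz   b3.x    b3.z    b3.vx   b3.vz 
     22  0.0987   +0.000  +0.027  +0.001  +0.000   +0.035  +0.081  +0.003  +0.000   -0.016  +0.131  -0.182  -0.130
     44  0.1973   +0.000  +0.027  +0.001  +0.000   +0.035  +0.081  +0.001  +0.001   -0.042  +0.092  -0.534  -0.204
     66  0.2960   +0.000  +0.027  +0.000  +0.000   +0.035  +0.081  +0.000  +0.000   -0.094  +0.051  -0.529  -0.947
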